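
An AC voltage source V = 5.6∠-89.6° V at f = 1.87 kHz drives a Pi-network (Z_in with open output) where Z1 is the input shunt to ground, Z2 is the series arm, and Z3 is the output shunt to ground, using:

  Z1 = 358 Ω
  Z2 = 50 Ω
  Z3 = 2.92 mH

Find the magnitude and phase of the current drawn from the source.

Step 1 — Angular frequency: ω = 2π·f = 2π·1870 = 1.175e+04 rad/s.
Step 2 — Component impedances:
  Z1: Z = R = 358 Ω
  Z2: Z = R = 50 Ω
  Z3: Z = jωL = j·1.175e+04·0.00292 = 0 + j34.31 Ω
Step 3 — With open output, the series arm Z2 and the output shunt Z3 appear in series to ground: Z2 + Z3 = 50 + j34.31 Ω.
Step 4 — Parallel with input shunt Z1: Z_in = Z1 || (Z2 + Z3) = 46.08 + j26.23 Ω = 53.02∠29.7° Ω.
Step 5 — Source phasor: V = 5.6∠-89.6° V = 0.0391 - j5.6 V.
Step 6 — Ohm's law: I = V / Z_total = (0.0391 - j5.6) / (46.08 + j26.23) = -0.05161 - j0.09215 A.
Step 7 — Convert to polar: |I| = 0.1056 A, ∠I = -119.3°.

I = 0.1056∠-119.3° A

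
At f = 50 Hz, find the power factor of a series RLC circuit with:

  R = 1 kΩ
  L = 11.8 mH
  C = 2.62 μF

Step 1 — Angular frequency: ω = 2π·f = 2π·50 = 314.2 rad/s.
Step 2 — Component impedances:
  R: Z = R = 1000 Ω
  L: Z = jωL = j·314.2·0.0118 = 0 + j3.707 Ω
  C: Z = 1/(jωC) = -j/(ω·C) = 0 - j1215 Ω
Step 3 — Series combination: Z_total = R + L + C = 1000 - j1211 Ω = 1571∠-50.5° Ω.
Step 4 — Power factor: PF = cos(φ) = Re(Z)/|Z| = 1000/1570.7 = 0.6367.
Step 5 — Type: Im(Z) = -1211 ⇒ leading (phase φ = -50.5°).

PF = 0.6367 (leading, φ = -50.5°)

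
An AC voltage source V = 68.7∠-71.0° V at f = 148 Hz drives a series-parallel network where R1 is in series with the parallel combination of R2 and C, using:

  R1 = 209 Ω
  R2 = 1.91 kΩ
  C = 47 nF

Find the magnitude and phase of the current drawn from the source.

Step 1 — Angular frequency: ω = 2π·f = 2π·148 = 929.9 rad/s.
Step 2 — Component impedances:
  R1: Z = R = 209 Ω
  R2: Z = R = 1910 Ω
  C: Z = 1/(jωC) = -j/(ω·C) = 0 - j2.288e+04 Ω
Step 3 — Parallel branch: R2 || C = 1/(1/R2 + 1/C) = 1897 - j158.3 Ω.
Step 4 — Series with R1: Z_total = R1 + (R2 || C) = 2106 - j158.3 Ω = 2112∠-4.3° Ω.
Step 5 — Source phasor: V = 68.7∠-71.0° V = 22.37 - j64.96 V.
Step 6 — Ohm's law: I = V / Z_total = (22.37 - j64.96) / (2106 - j158.3) = 0.01287 - j0.02988 A.
Step 7 — Convert to polar: |I| = 0.03253 A, ∠I = -66.7°.

I = 0.03253∠-66.7° A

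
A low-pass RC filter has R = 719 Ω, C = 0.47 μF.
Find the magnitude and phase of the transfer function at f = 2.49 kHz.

Step 1 — Angular frequency: ω = 2π·2490 = 1.565e+04 rad/s.
Step 2 — Transfer function: H(jω) = 1/(1 + jωRC).
Step 3 — Denominator: 1 + jωRC = 1 + j·1.565e+04·719·4.7e-07 = 1 + j5.287.
Step 4 — H = 0.03454 - j0.1826.
Step 5 — Magnitude: |H| = 0.1858 (-14.6 dB); phase: φ = -79.3°.

|H| = 0.1858 (-14.6 dB), φ = -79.3°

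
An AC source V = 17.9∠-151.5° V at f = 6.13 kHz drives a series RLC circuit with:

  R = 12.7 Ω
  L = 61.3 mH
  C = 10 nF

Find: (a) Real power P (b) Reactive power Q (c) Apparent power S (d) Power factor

Step 1 — Angular frequency: ω = 2π·f = 2π·6130 = 3.852e+04 rad/s.
Step 2 — Component impedances:
  R: Z = R = 12.7 Ω
  L: Z = jωL = j·3.852e+04·0.0613 = 0 + j2361 Ω
  C: Z = 1/(jωC) = -j/(ω·C) = 0 - j2596 Ω
Step 3 — Series combination: Z_total = R + L + C = 12.7 - j235.3 Ω = 235.6∠-86.9° Ω.
Step 4 — Source phasor: V = 17.9∠-151.5° V = -15.73 - j8.541 V.
Step 5 — Current: I = V / Z = 0.0326 - j0.06861 A = 0.07596∠-64.6° A.
Step 6 — Complex power: S = V·I* = 0.07328 - j1.358 VA.
Step 7 — Real power: P = Re(S) = 0.07328 W.
Step 8 — Reactive power: Q = Im(S) = -1.358 VAR.
Step 9 — Apparent power: |S| = 1.36 VA.
Step 10 — Power factor: PF = P/|S| = 0.05389 (leading).

(a) P = 0.07328 W  (b) Q = -1.358 VAR  (c) S = 1.36 VA  (d) PF = 0.05389 (leading)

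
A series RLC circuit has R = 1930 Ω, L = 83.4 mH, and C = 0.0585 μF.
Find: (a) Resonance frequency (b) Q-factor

Step 1 — Resonance condition Im(Z)=0 gives ω₀ = 1/√(LC).
Step 2 — ω₀ = 1/√(0.0834·5.85e-08) = 1.432e+04 rad/s.
Step 3 — f₀ = ω₀/(2π) = 2279 Hz.
Step 4 — Series Q: Q = ω₀L/R = 1.432e+04·0.0834/1930 = 0.6187.

(a) f₀ = 2279 Hz  (b) Q = 0.6187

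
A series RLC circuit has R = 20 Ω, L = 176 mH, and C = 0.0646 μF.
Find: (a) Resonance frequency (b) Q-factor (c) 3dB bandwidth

Step 1 — Resonance: ω₀ = 1/√(LC) = 1/√(0.176·6.46e-08) = 9378 rad/s.
Step 2 — f₀ = ω₀/(2π) = 1493 Hz.
Step 3 — Series Q: Q = ω₀L/R = 9378·0.176/20 = 82.53.
Step 4 — Bandwidth: Δω = ω₀/Q = 113.6 rad/s; BW = Δω/(2π) = 18.09 Hz.

(a) f₀ = 1493 Hz  (b) Q = 82.53  (c) BW = 18.09 Hz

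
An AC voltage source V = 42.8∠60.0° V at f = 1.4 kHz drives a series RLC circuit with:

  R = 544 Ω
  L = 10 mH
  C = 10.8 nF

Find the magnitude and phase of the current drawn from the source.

Step 1 — Angular frequency: ω = 2π·f = 2π·1400 = 8796 rad/s.
Step 2 — Component impedances:
  R: Z = R = 544 Ω
  L: Z = jωL = j·8796·0.01 = 0 + j87.96 Ω
  C: Z = 1/(jωC) = -j/(ω·C) = 0 - j1.053e+04 Ω
Step 3 — Series combination: Z_total = R + L + C = 544 - j1.044e+04 Ω = 1.045e+04∠-87.0° Ω.
Step 4 — Source phasor: V = 42.8∠60.0° V = 21.4 + j37.07 V.
Step 5 — Ohm's law: I = V / Z_total = (21.4 + j37.07) / (544 - j1.044e+04) = -0.003435 + j0.002229 A.
Step 6 — Convert to polar: |I| = 0.004095 A, ∠I = 147.0°.

I = 0.004095∠147.0° A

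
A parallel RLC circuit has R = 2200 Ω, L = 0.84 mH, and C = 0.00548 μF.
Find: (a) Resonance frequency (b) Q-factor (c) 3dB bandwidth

Step 1 — Resonance: ω₀ = 1/√(LC) = 1/√(0.00084·5.48e-09) = 4.661e+05 rad/s.
Step 2 — f₀ = ω₀/(2π) = 7.418e+04 Hz.
Step 3 — Parallel Q: Q = R/(ω₀L) = 2200/(4.661e+05·0.00084) = 5.619.
Step 4 — Bandwidth: Δω = ω₀/Q = 8.295e+04 rad/s; BW = Δω/(2π) = 1.32e+04 Hz.

(a) f₀ = 7.418e+04 Hz  (b) Q = 5.619  (c) BW = 1.32e+04 Hz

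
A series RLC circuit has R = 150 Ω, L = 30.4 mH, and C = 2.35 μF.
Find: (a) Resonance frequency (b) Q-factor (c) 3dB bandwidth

Step 1 — Resonance condition Im(Z)=0 gives ω₀ = 1/√(LC).
Step 2 — ω₀ = 1/√(0.0304·2.35e-06) = 3741 rad/s.
Step 3 — f₀ = ω₀/(2π) = 595.5 Hz.
Step 4 — Series Q: Q = ω₀L/R = 3741·0.0304/150 = 0.7582.
Step 5 — 3dB bandwidth: Δω = ω₀/Q = 4934 rad/s; BW = Δω/(2π) = 785.3 Hz.

(a) f₀ = 595.5 Hz  (b) Q = 0.7582  (c) BW = 785.3 Hz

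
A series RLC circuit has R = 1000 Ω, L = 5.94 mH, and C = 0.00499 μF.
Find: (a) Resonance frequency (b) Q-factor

Step 1 — Resonance condition Im(Z)=0 gives ω₀ = 1/√(LC).
Step 2 — ω₀ = 1/√(0.00594·4.99e-09) = 1.837e+05 rad/s.
Step 3 — f₀ = ω₀/(2π) = 2.923e+04 Hz.
Step 4 — Series Q: Q = ω₀L/R = 1.837e+05·0.00594/1000 = 1.091.

(a) f₀ = 2.923e+04 Hz  (b) Q = 1.091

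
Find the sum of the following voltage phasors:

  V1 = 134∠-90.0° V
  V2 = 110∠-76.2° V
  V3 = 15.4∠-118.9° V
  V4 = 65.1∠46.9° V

Step 1 — Convert each phasor to rectangular form:
  V1 = 134·(cos(-90.0°) + j·sin(-90.0°)) = 0 - j134 V
  V2 = 110·(cos(-76.2°) + j·sin(-76.2°)) = 26.24 - j106.8 V
  V3 = 15.4·(cos(-118.9°) + j·sin(-118.9°)) = -7.443 - j13.48 V
  V4 = 65.1·(cos(46.9°) + j·sin(46.9°)) = 44.48 + j47.53 V
Step 2 — Sum components: V_total = 63.28 - j206.8 V.
Step 3 — Convert to polar: |V_total| = 216.2 V, ∠V_total = -73.0°.

V_total = 216.2∠-73.0° V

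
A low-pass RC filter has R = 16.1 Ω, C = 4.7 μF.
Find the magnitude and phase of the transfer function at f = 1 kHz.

Step 1 — Angular frequency: ω = 2π·1000 = 6283 rad/s.
Step 2 — Transfer function: H(jω) = 1/(1 + jωRC).
Step 3 — Denominator: 1 + jωRC = 1 + j·6283·16.1·4.7e-06 = 1 + j0.4754.
Step 4 — H = 0.8156 - j0.3878.
Step 5 — Magnitude: |H| = 0.9031 (-0.9 dB); phase: φ = -25.4°.

|H| = 0.9031 (-0.9 dB), φ = -25.4°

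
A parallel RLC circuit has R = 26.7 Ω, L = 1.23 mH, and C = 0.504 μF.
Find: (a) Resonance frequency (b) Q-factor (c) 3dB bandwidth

Step 1 — Resonance: ω₀ = 1/√(LC) = 1/√(0.00123·5.04e-07) = 4.016e+04 rad/s.
Step 2 — f₀ = ω₀/(2π) = 6392 Hz.
Step 3 — Parallel Q: Q = R/(ω₀L) = 26.7/(4.016e+04·0.00123) = 0.5405.
Step 4 — Bandwidth: Δω = ω₀/Q = 7.431e+04 rad/s; BW = Δω/(2π) = 1.183e+04 Hz.

(a) f₀ = 6392 Hz  (b) Q = 0.5405  (c) BW = 1.183e+04 Hz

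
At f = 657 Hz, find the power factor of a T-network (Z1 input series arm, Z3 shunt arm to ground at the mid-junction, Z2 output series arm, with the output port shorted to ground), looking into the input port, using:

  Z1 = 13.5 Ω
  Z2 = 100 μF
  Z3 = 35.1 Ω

Step 1 — Angular frequency: ω = 2π·f = 2π·657 = 4128 rad/s.
Step 2 — Component impedances:
  Z1: Z = R = 13.5 Ω
  Z2: Z = 1/(jωC) = -j/(ω·C) = 0 - j2.422 Ω
  Z3: Z = R = 35.1 Ω
Step 3 — With the output port shorted to ground, the output series arm Z2 runs from the junction to ground; the shunt arm Z3 also runs from the junction to ground. They appear in parallel: Z3 || Z2 = 0.1664 - j2.411 Ω.
Step 4 — Series with input arm Z1: Z_in = Z1 + (Z3 || Z2) = 13.67 - j2.411 Ω = 13.88∠-10.0° Ω.
Step 5 — Power factor: PF = cos(φ) = Re(Z)/|Z| = 13.666/13.877 = 0.9848.
Step 6 — Type: Im(Z) = -2.411 ⇒ leading (phase φ = -10.0°).

PF = 0.9848 (leading, φ = -10.0°)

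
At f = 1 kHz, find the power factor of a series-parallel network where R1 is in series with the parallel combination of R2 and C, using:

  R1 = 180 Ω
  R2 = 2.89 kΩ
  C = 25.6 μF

Step 1 — Angular frequency: ω = 2π·f = 2π·1000 = 6283 rad/s.
Step 2 — Component impedances:
  R1: Z = R = 180 Ω
  R2: Z = R = 2890 Ω
  C: Z = 1/(jωC) = -j/(ω·C) = 0 - j6.217 Ω
Step 3 — Parallel branch: R2 || C = 1/(1/R2 + 1/C) = 0.01337 - j6.217 Ω.
Step 4 — Series with R1: Z_total = R1 + (R2 || C) = 180 - j6.217 Ω = 180.1∠-2.0° Ω.
Step 5 — Power factor: PF = cos(φ) = Re(Z)/|Z| = 180/180.1 = 0.9994.
Step 6 — Type: Im(Z) = -6.217 ⇒ leading (phase φ = -2.0°).

PF = 0.9994 (leading, φ = -2.0°)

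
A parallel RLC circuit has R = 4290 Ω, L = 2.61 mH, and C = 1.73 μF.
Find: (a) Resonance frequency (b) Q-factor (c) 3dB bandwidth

Step 1 — Resonance: ω₀ = 1/√(LC) = 1/√(0.00261·1.73e-06) = 1.488e+04 rad/s.
Step 2 — f₀ = ω₀/(2π) = 2369 Hz.
Step 3 — Parallel Q: Q = R/(ω₀L) = 4290/(1.488e+04·0.00261) = 110.4.
Step 4 — Bandwidth: Δω = ω₀/Q = 134.7 rad/s; BW = Δω/(2π) = 21.44 Hz.

(a) f₀ = 2369 Hz  (b) Q = 110.4  (c) BW = 21.44 Hz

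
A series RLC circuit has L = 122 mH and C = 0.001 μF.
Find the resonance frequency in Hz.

Step 1 — Resonance condition Im(Z)=0 gives ω₀ = 1/√(LC).
Step 2 — ω₀ = 1/√(0.122·1e-09) = 9.054e+04 rad/s.
Step 3 — f₀ = ω₀/(2π) = 1.441e+04 Hz.

f₀ = 1.441e+04 Hz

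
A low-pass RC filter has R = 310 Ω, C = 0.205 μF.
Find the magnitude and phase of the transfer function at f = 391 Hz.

Step 1 — Angular frequency: ω = 2π·391 = 2457 rad/s.
Step 2 — Transfer function: H(jω) = 1/(1 + jωRC).
Step 3 — Denominator: 1 + jωRC = 1 + j·2457·310·2.05e-07 = 1 + j0.1561.
Step 4 — H = 0.9762 - j0.1524.
Step 5 — Magnitude: |H| = 0.988 (-0.1 dB); phase: φ = -8.9°.

|H| = 0.988 (-0.1 dB), φ = -8.9°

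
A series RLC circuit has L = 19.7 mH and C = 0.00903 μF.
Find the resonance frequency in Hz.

Step 1 — Resonance condition Im(Z)=0 gives ω₀ = 1/√(LC).
Step 2 — ω₀ = 1/√(0.0197·9.03e-09) = 7.498e+04 rad/s.
Step 3 — f₀ = ω₀/(2π) = 1.193e+04 Hz.

f₀ = 1.193e+04 Hz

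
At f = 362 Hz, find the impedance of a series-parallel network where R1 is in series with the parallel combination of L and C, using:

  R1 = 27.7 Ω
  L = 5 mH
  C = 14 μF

Step 1 — Angular frequency: ω = 2π·f = 2π·362 = 2275 rad/s.
Step 2 — Component impedances:
  R1: Z = R = 27.7 Ω
  L: Z = jωL = j·2275·0.005 = 0 + j11.37 Ω
  C: Z = 1/(jωC) = -j/(ω·C) = 0 - j31.4 Ω
Step 3 — Parallel branch: L || C = 1/(1/L + 1/C) = 0 + j17.83 Ω.
Step 4 — Series with R1: Z_total = R1 + (L || C) = 27.7 + j17.83 Ω = 32.94∠32.8° Ω.

Z = 27.7 + j17.83 Ω = 32.94∠32.8° Ω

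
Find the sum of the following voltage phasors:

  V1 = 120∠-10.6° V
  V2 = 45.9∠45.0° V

Step 1 — Convert each phasor to rectangular form:
  V1 = 120·(cos(-10.6°) + j·sin(-10.6°)) = 118 - j22.07 V
  V2 = 45.9·(cos(45.0°) + j·sin(45.0°)) = 32.46 + j32.46 V
Step 2 — Sum components: V_total = 150.4 + j10.38 V.
Step 3 — Convert to polar: |V_total| = 150.8 V, ∠V_total = 3.9°.

V_total = 150.8∠3.9° V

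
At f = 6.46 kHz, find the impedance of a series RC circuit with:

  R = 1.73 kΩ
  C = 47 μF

Step 1 — Angular frequency: ω = 2π·f = 2π·6460 = 4.059e+04 rad/s.
Step 2 — Component impedances:
  R: Z = R = 1730 Ω
  C: Z = 1/(jωC) = -j/(ω·C) = 0 - j0.5242 Ω
Step 3 — Series combination: Z_total = R + C = 1730 - j0.5242 Ω = 1730∠-0.0° Ω.

Z = 1730 - j0.5242 Ω = 1730∠-0.0° Ω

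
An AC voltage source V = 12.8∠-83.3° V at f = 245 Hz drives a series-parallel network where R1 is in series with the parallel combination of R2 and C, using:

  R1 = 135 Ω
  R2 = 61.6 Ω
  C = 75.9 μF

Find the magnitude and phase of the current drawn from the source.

Step 1 — Angular frequency: ω = 2π·f = 2π·245 = 1539 rad/s.
Step 2 — Component impedances:
  R1: Z = R = 135 Ω
  R2: Z = R = 61.6 Ω
  C: Z = 1/(jωC) = -j/(ω·C) = 0 - j8.559 Ω
Step 3 — Parallel branch: R2 || C = 1/(1/R2 + 1/C) = 1.167 - j8.397 Ω.
Step 4 — Series with R1: Z_total = R1 + (R2 || C) = 136.2 - j8.397 Ω = 136.4∠-3.5° Ω.
Step 5 — Source phasor: V = 12.8∠-83.3° V = 1.493 - j12.71 V.
Step 6 — Ohm's law: I = V / Z_total = (1.493 - j12.71) / (136.2 - j8.397) = 0.01666 - j0.09233 A.
Step 7 — Convert to polar: |I| = 0.09382 A, ∠I = -79.8°.

I = 0.09382∠-79.8° A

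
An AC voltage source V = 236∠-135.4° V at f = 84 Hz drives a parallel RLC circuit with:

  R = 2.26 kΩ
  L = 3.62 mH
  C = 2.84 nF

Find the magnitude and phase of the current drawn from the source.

Step 1 — Angular frequency: ω = 2π·f = 2π·84 = 527.8 rad/s.
Step 2 — Component impedances:
  R: Z = R = 2260 Ω
  L: Z = jωL = j·527.8·0.00362 = 0 + j1.911 Ω
  C: Z = 1/(jωC) = -j/(ω·C) = 0 - j6.671e+05 Ω
Step 3 — Parallel combination: 1/Z_total = 1/R + 1/L + 1/C; Z_total = 0.001615 + j1.911 Ω = 1.911∠90.0° Ω.
Step 4 — Source phasor: V = 236∠-135.4° V = -168 - j165.7 V.
Step 5 — Ohm's law: I = V / Z_total = (-168 - j165.7) / (0.001615 + j1.911) = -86.81 + j87.88 A.
Step 6 — Convert to polar: |I| = 123.5 A, ∠I = 134.6°.

I = 123.5∠134.6° A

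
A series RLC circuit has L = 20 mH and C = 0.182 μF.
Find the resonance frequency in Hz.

Step 1 — Resonance condition Im(Z)=0 gives ω₀ = 1/√(LC).
Step 2 — ω₀ = 1/√(0.02·1.82e-07) = 1.657e+04 rad/s.
Step 3 — f₀ = ω₀/(2π) = 2638 Hz.

f₀ = 2638 Hz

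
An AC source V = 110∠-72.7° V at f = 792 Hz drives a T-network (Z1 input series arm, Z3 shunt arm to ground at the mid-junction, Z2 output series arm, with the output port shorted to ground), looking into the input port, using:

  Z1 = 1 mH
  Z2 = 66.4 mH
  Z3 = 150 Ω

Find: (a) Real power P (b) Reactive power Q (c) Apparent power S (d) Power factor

Step 1 — Angular frequency: ω = 2π·f = 2π·792 = 4976 rad/s.
Step 2 — Component impedances:
  Z1: Z = jωL = j·4976·0.001 = 0 + j4.976 Ω
  Z2: Z = jωL = j·4976·0.0664 = 0 + j330.4 Ω
  Z3: Z = R = 150 Ω
Step 3 — With the output port shorted to ground, the output series arm Z2 runs from the junction to ground; the shunt arm Z3 also runs from the junction to ground. They appear in parallel: Z3 || Z2 = 124.4 + j56.46 Ω.
Step 4 — Series with input arm Z1: Z_in = Z1 + (Z3 || Z2) = 124.4 + j61.44 Ω = 138.7∠26.3° Ω.
Step 5 — Source phasor: V = 110∠-72.7° V = 32.71 - j105 V.
Step 6 — Current: I = V / Z = -0.1239 - j0.7832 A = 0.793∠-99.0° A.
Step 7 — Complex power: S = V·I* = 78.21 + j38.63 VA.
Step 8 — Real power: P = Re(S) = 78.21 W.
Step 9 — Reactive power: Q = Im(S) = 38.63 VAR.
Step 10 — Apparent power: |S| = 87.23 VA.
Step 11 — Power factor: PF = P/|S| = 0.8966 (lagging).

(a) P = 78.21 W  (b) Q = 38.63 VAR  (c) S = 87.23 VA  (d) PF = 0.8966 (lagging)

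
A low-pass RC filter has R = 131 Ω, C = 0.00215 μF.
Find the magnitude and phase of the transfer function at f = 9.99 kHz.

Step 1 — Angular frequency: ω = 2π·9990 = 6.277e+04 rad/s.
Step 2 — Transfer function: H(jω) = 1/(1 + jωRC).
Step 3 — Denominator: 1 + jωRC = 1 + j·6.277e+04·131·2.15e-09 = 1 + j0.01768.
Step 4 — H = 0.9997 - j0.01767.
Step 5 — Magnitude: |H| = 0.9998 (-0.0 dB); phase: φ = -1.0°.

|H| = 0.9998 (-0.0 dB), φ = -1.0°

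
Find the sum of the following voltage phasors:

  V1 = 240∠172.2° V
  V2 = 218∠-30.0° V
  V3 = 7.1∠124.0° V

Step 1 — Convert each phasor to rectangular form:
  V1 = 240·(cos(172.2°) + j·sin(172.2°)) = -237.8 + j32.57 V
  V2 = 218·(cos(-30.0°) + j·sin(-30.0°)) = 188.8 - j109 V
  V3 = 7.1·(cos(124.0°) + j·sin(124.0°)) = -3.97 + j5.886 V
Step 2 — Sum components: V_total = -52.96 - j70.54 V.
Step 3 — Convert to polar: |V_total| = 88.21 V, ∠V_total = -126.9°.

V_total = 88.21∠-126.9° V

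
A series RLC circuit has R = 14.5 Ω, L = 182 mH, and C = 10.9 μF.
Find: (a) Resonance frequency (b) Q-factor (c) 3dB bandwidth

Step 1 — Resonance: ω₀ = 1/√(LC) = 1/√(0.182·1.09e-05) = 710 rad/s.
Step 2 — f₀ = ω₀/(2π) = 113 Hz.
Step 3 — Series Q: Q = ω₀L/R = 710·0.182/14.5 = 8.912.
Step 4 — Bandwidth: Δω = ω₀/Q = 79.67 rad/s; BW = Δω/(2π) = 12.68 Hz.

(a) f₀ = 113 Hz  (b) Q = 8.912  (c) BW = 12.68 Hz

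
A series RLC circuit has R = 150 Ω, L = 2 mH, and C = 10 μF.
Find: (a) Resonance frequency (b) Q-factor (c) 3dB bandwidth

Step 1 — Resonance condition Im(Z)=0 gives ω₀ = 1/√(LC).
Step 2 — ω₀ = 1/√(0.002·1e-05) = 7071 rad/s.
Step 3 — f₀ = ω₀/(2π) = 1125 Hz.
Step 4 — Series Q: Q = ω₀L/R = 7071·0.002/150 = 0.09428.
Step 5 — 3dB bandwidth: Δω = ω₀/Q = 7.5e+04 rad/s; BW = Δω/(2π) = 1.194e+04 Hz.

(a) f₀ = 1125 Hz  (b) Q = 0.09428  (c) BW = 1.194e+04 Hz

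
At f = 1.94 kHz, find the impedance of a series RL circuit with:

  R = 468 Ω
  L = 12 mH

Step 1 — Angular frequency: ω = 2π·f = 2π·1940 = 1.219e+04 rad/s.
Step 2 — Component impedances:
  R: Z = R = 468 Ω
  L: Z = jωL = j·1.219e+04·0.012 = 0 + j146.3 Ω
Step 3 — Series combination: Z_total = R + L = 468 + j146.3 Ω = 490.3∠17.4° Ω.

Z = 468 + j146.3 Ω = 490.3∠17.4° Ω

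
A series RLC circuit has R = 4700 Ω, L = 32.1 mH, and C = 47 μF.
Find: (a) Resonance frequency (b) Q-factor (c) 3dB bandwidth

Step 1 — Resonance condition Im(Z)=0 gives ω₀ = 1/√(LC).
Step 2 — ω₀ = 1/√(0.0321·4.7e-05) = 814.1 rad/s.
Step 3 — f₀ = ω₀/(2π) = 129.6 Hz.
Step 4 — Series Q: Q = ω₀L/R = 814.1·0.0321/4700 = 0.00556.
Step 5 — 3dB bandwidth: Δω = ω₀/Q = 1.464e+05 rad/s; BW = Δω/(2π) = 2.33e+04 Hz.

(a) f₀ = 129.6 Hz  (b) Q = 0.00556  (c) BW = 2.33e+04 Hz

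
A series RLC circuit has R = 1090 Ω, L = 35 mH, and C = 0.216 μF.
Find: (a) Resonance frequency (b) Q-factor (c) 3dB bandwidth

Step 1 — Resonance: ω₀ = 1/√(LC) = 1/√(0.035·2.16e-07) = 1.15e+04 rad/s.
Step 2 — f₀ = ω₀/(2π) = 1830 Hz.
Step 3 — Series Q: Q = ω₀L/R = 1.15e+04·0.035/1090 = 0.3693.
Step 4 — Bandwidth: Δω = ω₀/Q = 3.114e+04 rad/s; BW = Δω/(2π) = 4957 Hz.

(a) f₀ = 1830 Hz  (b) Q = 0.3693  (c) BW = 4957 Hz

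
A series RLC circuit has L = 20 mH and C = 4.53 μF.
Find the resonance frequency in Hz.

Step 1 — Resonance condition Im(Z)=0 gives ω₀ = 1/√(LC).
Step 2 — ω₀ = 1/√(0.02·4.53e-06) = 3322 rad/s.
Step 3 — f₀ = ω₀/(2π) = 528.8 Hz.

f₀ = 528.8 Hz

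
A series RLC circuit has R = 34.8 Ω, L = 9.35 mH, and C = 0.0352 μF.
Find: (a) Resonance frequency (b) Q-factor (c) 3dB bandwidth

Step 1 — Resonance: ω₀ = 1/√(LC) = 1/√(0.00935·3.52e-08) = 5.512e+04 rad/s.
Step 2 — f₀ = ω₀/(2π) = 8773 Hz.
Step 3 — Series Q: Q = ω₀L/R = 5.512e+04·0.00935/34.8 = 14.81.
Step 4 — Bandwidth: Δω = ω₀/Q = 3722 rad/s; BW = Δω/(2π) = 592.4 Hz.

(a) f₀ = 8773 Hz  (b) Q = 14.81  (c) BW = 592.4 Hz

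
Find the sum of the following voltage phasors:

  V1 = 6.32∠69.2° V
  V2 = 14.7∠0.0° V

Step 1 — Convert each phasor to rectangular form:
  V1 = 6.32·(cos(69.2°) + j·sin(69.2°)) = 2.244 + j5.908 V
  V2 = 14.7·(cos(0.0°) + j·sin(0.0°)) = 14.7 V
Step 2 — Sum components: V_total = 16.94 + j5.908 V.
Step 3 — Convert to polar: |V_total| = 17.94 V, ∠V_total = 19.2°.

V_total = 17.94∠19.2° V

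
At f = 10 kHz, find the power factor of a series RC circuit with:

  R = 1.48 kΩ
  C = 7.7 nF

Step 1 — Angular frequency: ω = 2π·f = 2π·1e+04 = 6.283e+04 rad/s.
Step 2 — Component impedances:
  R: Z = R = 1480 Ω
  C: Z = 1/(jωC) = -j/(ω·C) = 0 - j2067 Ω
Step 3 — Series combination: Z_total = R + C = 1480 - j2067 Ω = 2542∠-54.4° Ω.
Step 4 — Power factor: PF = cos(φ) = Re(Z)/|Z| = 1480/2542 = 0.5822.
Step 5 — Type: Im(Z) = -2067 ⇒ leading (phase φ = -54.4°).

PF = 0.5822 (leading, φ = -54.4°)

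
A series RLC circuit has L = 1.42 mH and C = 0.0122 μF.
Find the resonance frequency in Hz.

Step 1 — Resonance condition Im(Z)=0 gives ω₀ = 1/√(LC).
Step 2 — ω₀ = 1/√(0.00142·1.22e-08) = 2.403e+05 rad/s.
Step 3 — f₀ = ω₀/(2π) = 3.824e+04 Hz.

f₀ = 3.824e+04 Hz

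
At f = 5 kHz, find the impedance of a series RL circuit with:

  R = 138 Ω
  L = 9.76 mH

Step 1 — Angular frequency: ω = 2π·f = 2π·5000 = 3.142e+04 rad/s.
Step 2 — Component impedances:
  R: Z = R = 138 Ω
  L: Z = jωL = j·3.142e+04·0.00976 = 0 + j306.6 Ω
Step 3 — Series combination: Z_total = R + L = 138 + j306.6 Ω = 336.2∠65.8° Ω.

Z = 138 + j306.6 Ω = 336.2∠65.8° Ω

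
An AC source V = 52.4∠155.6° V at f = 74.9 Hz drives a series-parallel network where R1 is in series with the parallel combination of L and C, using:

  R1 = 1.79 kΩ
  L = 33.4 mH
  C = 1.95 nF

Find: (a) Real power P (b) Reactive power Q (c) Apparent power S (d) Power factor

Step 1 — Angular frequency: ω = 2π·f = 2π·74.9 = 470.6 rad/s.
Step 2 — Component impedances:
  R1: Z = R = 1790 Ω
  L: Z = jωL = j·470.6·0.0334 = 0 + j15.72 Ω
  C: Z = 1/(jωC) = -j/(ω·C) = 0 - j1.09e+06 Ω
Step 3 — Parallel branch: L || C = 1/(1/L + 1/C) = 0 + j15.72 Ω.
Step 4 — Series with R1: Z_total = R1 + (L || C) = 1790 + j15.72 Ω = 1790∠0.5° Ω.
Step 5 — Source phasor: V = 52.4∠155.6° V = -47.72 + j21.65 V.
Step 6 — Current: I = V / Z = -0.02655 + j0.01233 A = 0.02927∠155.1° A.
Step 7 — Complex power: S = V·I* = 1.534 + j0.01347 VA.
Step 8 — Real power: P = Re(S) = 1.534 W.
Step 9 — Reactive power: Q = Im(S) = 0.01347 VAR.
Step 10 — Apparent power: |S| = 1.534 VA.
Step 11 — Power factor: PF = P/|S| = 1 (lagging).

(a) P = 1.534 W  (b) Q = 0.01347 VAR  (c) S = 1.534 VA  (d) PF = 1 (lagging)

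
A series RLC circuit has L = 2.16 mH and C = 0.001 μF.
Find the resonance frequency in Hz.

Step 1 — Resonance condition Im(Z)=0 gives ω₀ = 1/√(LC).
Step 2 — ω₀ = 1/√(0.00216·1e-09) = 6.804e+05 rad/s.
Step 3 — f₀ = ω₀/(2π) = 1.083e+05 Hz.

f₀ = 1.083e+05 Hz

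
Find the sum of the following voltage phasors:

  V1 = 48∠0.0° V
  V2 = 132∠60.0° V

Step 1 — Convert each phasor to rectangular form:
  V1 = 48·(cos(0.0°) + j·sin(0.0°)) = 48 V
  V2 = 132·(cos(60.0°) + j·sin(60.0°)) = 66 + j114.3 V
Step 2 — Sum components: V_total = 114 + j114.3 V.
Step 3 — Convert to polar: |V_total| = 161.4 V, ∠V_total = 45.1°.

V_total = 161.4∠45.1° V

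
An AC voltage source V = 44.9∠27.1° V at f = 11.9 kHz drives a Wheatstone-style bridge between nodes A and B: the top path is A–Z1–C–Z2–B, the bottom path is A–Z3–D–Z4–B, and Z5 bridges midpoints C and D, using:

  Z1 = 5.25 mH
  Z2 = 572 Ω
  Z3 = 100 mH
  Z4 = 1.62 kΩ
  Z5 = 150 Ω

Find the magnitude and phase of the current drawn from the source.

Step 1 — Angular frequency: ω = 2π·f = 2π·1.19e+04 = 7.477e+04 rad/s.
Step 2 — Component impedances:
  Z1: Z = jωL = j·7.477e+04·0.00525 = 0 + j392.5 Ω
  Z2: Z = R = 572 Ω
  Z3: Z = jωL = j·7.477e+04·0.1 = 0 + j7477 Ω
  Z4: Z = R = 1620 Ω
  Z5: Z = R = 150 Ω
Step 3 — Bridge requires nodal analysis (the Z5 bridge couples midpoints C and D, so the two paths cannot be reduced to a simple series/parallel combination). Setting node B to ground and injecting 1 A at node A, the 3-node admittance system at A, C, D solves to V_A = Z_AB = 429 + j373.1 Ω = 568.5∠41.0° Ω.
Step 4 — Source phasor: V = 44.9∠27.1° V = 39.97 + j20.45 V.
Step 5 — Ohm's law: I = V / Z_total = (39.97 + j20.45) / (429 + j373.1) = 0.07666 - j0.01899 A.
Step 6 — Convert to polar: |I| = 0.07898 A, ∠I = -13.9°.

I = 0.07898∠-13.9° A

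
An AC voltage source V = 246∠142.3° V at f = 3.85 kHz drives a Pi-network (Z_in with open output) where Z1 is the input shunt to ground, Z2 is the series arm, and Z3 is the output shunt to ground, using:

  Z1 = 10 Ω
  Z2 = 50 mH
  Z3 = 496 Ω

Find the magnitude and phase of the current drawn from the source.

Step 1 — Angular frequency: ω = 2π·f = 2π·3850 = 2.419e+04 rad/s.
Step 2 — Component impedances:
  Z1: Z = R = 10 Ω
  Z2: Z = jωL = j·2.419e+04·0.05 = 0 + j1210 Ω
  Z3: Z = R = 496 Ω
Step 3 — With open output, the series arm Z2 and the output shunt Z3 appear in series to ground: Z2 + Z3 = 496 + j1210 Ω.
Step 4 — Parallel with input shunt Z1: Z_in = Z1 || (Z2 + Z3) = 9.971 + j0.07036 Ω = 9.971∠0.4° Ω.
Step 5 — Source phasor: V = 246∠142.3° V = -194.6 + j150.4 V.
Step 6 — Ohm's law: I = V / Z_total = (-194.6 + j150.4) / (9.971 + j0.07036) = -19.41 + j15.22 A.
Step 7 — Convert to polar: |I| = 24.67 A, ∠I = 141.9°.

I = 24.67∠141.9° A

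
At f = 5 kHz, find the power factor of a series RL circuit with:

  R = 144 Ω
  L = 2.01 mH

Step 1 — Angular frequency: ω = 2π·f = 2π·5000 = 3.142e+04 rad/s.
Step 2 — Component impedances:
  R: Z = R = 144 Ω
  L: Z = jωL = j·3.142e+04·0.00201 = 0 + j63.15 Ω
Step 3 — Series combination: Z_total = R + L = 144 + j63.15 Ω = 157.2∠23.7° Ω.
Step 4 — Power factor: PF = cos(φ) = Re(Z)/|Z| = 144/157.24 = 0.9158.
Step 5 — Type: Im(Z) = 63.15 ⇒ lagging (phase φ = 23.7°).

PF = 0.9158 (lagging, φ = 23.7°)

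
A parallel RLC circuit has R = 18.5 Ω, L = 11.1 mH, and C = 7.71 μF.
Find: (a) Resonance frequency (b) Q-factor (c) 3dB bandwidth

Step 1 — Resonance: ω₀ = 1/√(LC) = 1/√(0.0111·7.71e-06) = 3418 rad/s.
Step 2 — f₀ = ω₀/(2π) = 544 Hz.
Step 3 — Parallel Q: Q = R/(ω₀L) = 18.5/(3418·0.0111) = 0.4876.
Step 4 — Bandwidth: Δω = ω₀/Q = 7011 rad/s; BW = Δω/(2π) = 1116 Hz.

(a) f₀ = 544 Hz  (b) Q = 0.4876  (c) BW = 1116 Hz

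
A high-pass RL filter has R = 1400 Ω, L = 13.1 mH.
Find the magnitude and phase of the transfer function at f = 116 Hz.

Step 1 — Angular frequency: ω = 2π·116 = 728.8 rad/s.
Step 2 — Transfer function: H(jω) = jωL/(R + jωL).
Step 3 — Numerator jωL = j·9.548; denominator R + jωL = 1400 + j9.548.
Step 4 — H = 4.651e-05 + j0.00682.
Step 5 — Magnitude: |H| = 0.00682 (-43.3 dB); phase: φ = 89.6°.

|H| = 0.00682 (-43.3 dB), φ = 89.6°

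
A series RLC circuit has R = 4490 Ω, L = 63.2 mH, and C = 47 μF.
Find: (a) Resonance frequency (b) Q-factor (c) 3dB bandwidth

Step 1 — Resonance: ω₀ = 1/√(LC) = 1/√(0.0632·4.7e-05) = 580.2 rad/s.
Step 2 — f₀ = ω₀/(2π) = 92.34 Hz.
Step 3 — Series Q: Q = ω₀L/R = 580.2·0.0632/4490 = 0.008167.
Step 4 — Bandwidth: Δω = ω₀/Q = 7.104e+04 rad/s; BW = Δω/(2π) = 1.131e+04 Hz.

(a) f₀ = 92.34 Hz  (b) Q = 0.008167  (c) BW = 1.131e+04 Hz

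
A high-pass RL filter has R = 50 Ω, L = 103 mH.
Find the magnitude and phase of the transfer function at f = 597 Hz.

Step 1 — Angular frequency: ω = 2π·597 = 3751 rad/s.
Step 2 — Transfer function: H(jω) = jωL/(R + jωL).
Step 3 — Numerator jωL = j·386.4; denominator R + jωL = 50 + j386.4.
Step 4 — H = 0.9835 + j0.1273.
Step 5 — Magnitude: |H| = 0.9917 (-0.1 dB); phase: φ = 7.4°.

|H| = 0.9917 (-0.1 dB), φ = 7.4°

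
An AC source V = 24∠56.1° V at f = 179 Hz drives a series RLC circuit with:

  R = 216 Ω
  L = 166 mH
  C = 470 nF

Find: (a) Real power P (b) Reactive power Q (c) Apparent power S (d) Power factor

Step 1 — Angular frequency: ω = 2π·f = 2π·179 = 1125 rad/s.
Step 2 — Component impedances:
  R: Z = R = 216 Ω
  L: Z = jωL = j·1125·0.166 = 0 + j186.7 Ω
  C: Z = 1/(jωC) = -j/(ω·C) = 0 - j1892 Ω
Step 3 — Series combination: Z_total = R + L + C = 216 - j1705 Ω = 1719∠-82.8° Ω.
Step 4 — Source phasor: V = 24∠56.1° V = 13.39 + j19.92 V.
Step 5 — Current: I = V / Z = -0.01052 + j0.009183 A = 0.01396∠138.9° A.
Step 6 — Complex power: S = V·I* = 0.04212 - j0.3325 VA.
Step 7 — Real power: P = Re(S) = 0.04212 W.
Step 8 — Reactive power: Q = Im(S) = -0.3325 VAR.
Step 9 — Apparent power: |S| = 0.3351 VA.
Step 10 — Power factor: PF = P/|S| = 0.1257 (leading).

(a) P = 0.04212 W  (b) Q = -0.3325 VAR  (c) S = 0.3351 VA  (d) PF = 0.1257 (leading)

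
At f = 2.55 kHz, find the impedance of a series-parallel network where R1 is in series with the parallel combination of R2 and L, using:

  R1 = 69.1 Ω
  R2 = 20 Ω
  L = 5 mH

Step 1 — Angular frequency: ω = 2π·f = 2π·2550 = 1.602e+04 rad/s.
Step 2 — Component impedances:
  R1: Z = R = 69.1 Ω
  R2: Z = R = 20 Ω
  L: Z = jωL = j·1.602e+04·0.005 = 0 + j80.11 Ω
Step 3 — Parallel branch: R2 || L = 1/(1/R2 + 1/L) = 18.83 + j4.7 Ω.
Step 4 — Series with R1: Z_total = R1 + (R2 || L) = 87.93 + j4.7 Ω = 88.05∠3.1° Ω.

Z = 87.93 + j4.7 Ω = 88.05∠3.1° Ω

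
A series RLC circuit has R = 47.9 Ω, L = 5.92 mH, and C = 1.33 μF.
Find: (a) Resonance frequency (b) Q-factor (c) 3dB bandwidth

Step 1 — Resonance condition Im(Z)=0 gives ω₀ = 1/√(LC).
Step 2 — ω₀ = 1/√(0.00592·1.33e-06) = 1.127e+04 rad/s.
Step 3 — f₀ = ω₀/(2π) = 1794 Hz.
Step 4 — Series Q: Q = ω₀L/R = 1.127e+04·0.00592/47.9 = 1.393.
Step 5 — 3dB bandwidth: Δω = ω₀/Q = 8091 rad/s; BW = Δω/(2π) = 1288 Hz.

(a) f₀ = 1794 Hz  (b) Q = 1.393  (c) BW = 1288 Hz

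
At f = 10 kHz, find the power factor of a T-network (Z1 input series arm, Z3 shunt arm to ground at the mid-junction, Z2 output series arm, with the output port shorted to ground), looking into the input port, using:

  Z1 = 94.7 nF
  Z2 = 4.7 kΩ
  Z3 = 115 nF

Step 1 — Angular frequency: ω = 2π·f = 2π·1e+04 = 6.283e+04 rad/s.
Step 2 — Component impedances:
  Z1: Z = 1/(jωC) = -j/(ω·C) = 0 - j168.1 Ω
  Z2: Z = R = 4700 Ω
  Z3: Z = 1/(jωC) = -j/(ω·C) = 0 - j138.4 Ω
Step 3 — With the output port shorted to ground, the output series arm Z2 runs from the junction to ground; the shunt arm Z3 also runs from the junction to ground. They appear in parallel: Z3 || Z2 = 4.072 - j138.3 Ω.
Step 4 — Series with input arm Z1: Z_in = Z1 + (Z3 || Z2) = 4.072 - j306.3 Ω = 306.4∠-89.2° Ω.
Step 5 — Power factor: PF = cos(φ) = Re(Z)/|Z| = 4.072/306.4 = 0.01329.
Step 6 — Type: Im(Z) = -306.3 ⇒ leading (phase φ = -89.2°).

PF = 0.01329 (leading, φ = -89.2°)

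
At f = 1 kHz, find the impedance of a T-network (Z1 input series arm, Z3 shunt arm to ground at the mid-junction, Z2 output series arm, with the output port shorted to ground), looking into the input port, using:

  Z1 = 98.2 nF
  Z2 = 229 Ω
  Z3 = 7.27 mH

Step 1 — Angular frequency: ω = 2π·f = 2π·1000 = 6283 rad/s.
Step 2 — Component impedances:
  Z1: Z = 1/(jωC) = -j/(ω·C) = 0 - j1621 Ω
  Z2: Z = R = 229 Ω
  Z3: Z = jωL = j·6283·0.00727 = 0 + j45.68 Ω
Step 3 — With the output port shorted to ground, the output series arm Z2 runs from the junction to ground; the shunt arm Z3 also runs from the junction to ground. They appear in parallel: Z3 || Z2 = 8.763 + j43.93 Ω.
Step 4 — Series with input arm Z1: Z_in = Z1 + (Z3 || Z2) = 8.763 - j1577 Ω = 1577∠-89.7° Ω.

Z = 8.763 - j1577 Ω = 1577∠-89.7° Ω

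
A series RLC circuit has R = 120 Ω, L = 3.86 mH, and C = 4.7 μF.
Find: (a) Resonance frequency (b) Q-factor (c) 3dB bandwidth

Step 1 — Resonance: ω₀ = 1/√(LC) = 1/√(0.00386·4.7e-06) = 7424 rad/s.
Step 2 — f₀ = ω₀/(2π) = 1182 Hz.
Step 3 — Series Q: Q = ω₀L/R = 7424·0.00386/120 = 0.2388.
Step 4 — Bandwidth: Δω = ω₀/Q = 3.109e+04 rad/s; BW = Δω/(2π) = 4948 Hz.

(a) f₀ = 1182 Hz  (b) Q = 0.2388  (c) BW = 4948 Hz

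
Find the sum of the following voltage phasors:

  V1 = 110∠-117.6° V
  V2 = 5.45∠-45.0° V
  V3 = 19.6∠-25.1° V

Step 1 — Convert each phasor to rectangular form:
  V1 = 110·(cos(-117.6°) + j·sin(-117.6°)) = -50.96 - j97.48 V
  V2 = 5.45·(cos(-45.0°) + j·sin(-45.0°)) = 3.854 - j3.854 V
  V3 = 19.6·(cos(-25.1°) + j·sin(-25.1°)) = 17.75 - j8.314 V
Step 2 — Sum components: V_total = -29.36 - j109.7 V.
Step 3 — Convert to polar: |V_total| = 113.5 V, ∠V_total = -105.0°.

V_total = 113.5∠-105.0° V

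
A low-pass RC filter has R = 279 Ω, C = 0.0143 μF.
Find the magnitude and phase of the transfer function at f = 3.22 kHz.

Step 1 — Angular frequency: ω = 2π·3220 = 2.023e+04 rad/s.
Step 2 — Transfer function: H(jω) = 1/(1 + jωRC).
Step 3 — Denominator: 1 + jωRC = 1 + j·2.023e+04·279·1.43e-08 = 1 + j0.08072.
Step 4 — H = 0.9935 - j0.0802.
Step 5 — Magnitude: |H| = 0.9968 (-0.0 dB); phase: φ = -4.6°.

|H| = 0.9968 (-0.0 dB), φ = -4.6°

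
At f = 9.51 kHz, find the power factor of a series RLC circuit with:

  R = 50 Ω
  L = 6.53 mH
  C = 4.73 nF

Step 1 — Angular frequency: ω = 2π·f = 2π·9510 = 5.975e+04 rad/s.
Step 2 — Component impedances:
  R: Z = R = 50 Ω
  L: Z = jωL = j·5.975e+04·0.00653 = 0 + j390.2 Ω
  C: Z = 1/(jωC) = -j/(ω·C) = 0 - j3538 Ω
Step 3 — Series combination: Z_total = R + L + C = 50 - j3148 Ω = 3148∠-89.1° Ω.
Step 4 — Power factor: PF = cos(φ) = Re(Z)/|Z| = 50/3148 = 0.01588.
Step 5 — Type: Im(Z) = -3148 ⇒ leading (phase φ = -89.1°).

PF = 0.01588 (leading, φ = -89.1°)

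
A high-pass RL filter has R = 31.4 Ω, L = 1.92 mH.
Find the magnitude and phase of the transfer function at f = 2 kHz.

Step 1 — Angular frequency: ω = 2π·2000 = 1.257e+04 rad/s.
Step 2 — Transfer function: H(jω) = jωL/(R + jωL).
Step 3 — Numerator jωL = j·24.13; denominator R + jωL = 31.4 + j24.13.
Step 4 — H = 0.3712 + j0.4831.
Step 5 — Magnitude: |H| = 0.6093 (-4.3 dB); phase: φ = 52.5°.

|H| = 0.6093 (-4.3 dB), φ = 52.5°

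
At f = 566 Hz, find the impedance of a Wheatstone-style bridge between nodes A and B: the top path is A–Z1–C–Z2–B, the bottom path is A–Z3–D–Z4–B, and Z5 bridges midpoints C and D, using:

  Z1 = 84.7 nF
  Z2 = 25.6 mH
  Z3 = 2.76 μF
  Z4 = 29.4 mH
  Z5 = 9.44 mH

Step 1 — Angular frequency: ω = 2π·f = 2π·566 = 3556 rad/s.
Step 2 — Component impedances:
  Z1: Z = 1/(jωC) = -j/(ω·C) = 0 - j3320 Ω
  Z2: Z = jωL = j·3556·0.0256 = 0 + j91.04 Ω
  Z3: Z = 1/(jωC) = -j/(ω·C) = 0 - j101.9 Ω
  Z4: Z = jωL = j·3556·0.0294 = 0 + j104.6 Ω
  Z5: Z = jωL = j·3556·0.00944 = 0 + j33.57 Ω
Step 3 — Bridge requires nodal analysis (the Z5 bridge couples midpoints C and D, so the two paths cannot be reduced to a simple series/parallel combination). Setting node B to ground and injecting 1 A at node A, the 3-node admittance system at A, C, D solves to V_A = Z_AB = 0 - j42.82 Ω = 42.82∠-90.0° Ω.

Z = 0 - j42.82 Ω = 42.82∠-90.0° Ω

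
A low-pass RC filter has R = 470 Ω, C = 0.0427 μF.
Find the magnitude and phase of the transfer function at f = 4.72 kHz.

Step 1 — Angular frequency: ω = 2π·4720 = 2.966e+04 rad/s.
Step 2 — Transfer function: H(jω) = 1/(1 + jωRC).
Step 3 — Denominator: 1 + jωRC = 1 + j·2.966e+04·470·4.27e-08 = 1 + j0.5952.
Step 4 — H = 0.7384 - j0.4395.
Step 5 — Magnitude: |H| = 0.8593 (-1.3 dB); phase: φ = -30.8°.

|H| = 0.8593 (-1.3 dB), φ = -30.8°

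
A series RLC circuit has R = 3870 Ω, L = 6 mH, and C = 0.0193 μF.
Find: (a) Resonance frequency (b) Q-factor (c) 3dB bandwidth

Step 1 — Resonance condition Im(Z)=0 gives ω₀ = 1/√(LC).
Step 2 — ω₀ = 1/√(0.006·1.93e-08) = 9.293e+04 rad/s.
Step 3 — f₀ = ω₀/(2π) = 1.479e+04 Hz.
Step 4 — Series Q: Q = ω₀L/R = 9.293e+04·0.006/3870 = 0.1441.
Step 5 — 3dB bandwidth: Δω = ω₀/Q = 6.45e+05 rad/s; BW = Δω/(2π) = 1.027e+05 Hz.

(a) f₀ = 1.479e+04 Hz  (b) Q = 0.1441  (c) BW = 1.027e+05 Hz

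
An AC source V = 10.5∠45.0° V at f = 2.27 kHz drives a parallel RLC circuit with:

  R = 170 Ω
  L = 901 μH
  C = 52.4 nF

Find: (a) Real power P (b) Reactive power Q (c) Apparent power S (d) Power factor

Step 1 — Angular frequency: ω = 2π·f = 2π·2270 = 1.426e+04 rad/s.
Step 2 — Component impedances:
  R: Z = R = 170 Ω
  L: Z = jωL = j·1.426e+04·0.000901 = 0 + j12.85 Ω
  C: Z = 1/(jωC) = -j/(ω·C) = 0 - j1338 Ω
Step 3 — Parallel combination: 1/Z_total = 1/R + 1/L + 1/C; Z_total = 0.9846 + j12.9 Ω = 12.94∠85.6° Ω.
Step 4 — Source phasor: V = 10.5∠45.0° V = 7.425 + j7.425 V.
Step 5 — Current: I = V / Z = 0.6159 - j0.5285 A = 0.8116∠-40.6° A.
Step 6 — Complex power: S = V·I* = 0.6485 + j8.497 VA.
Step 7 — Real power: P = Re(S) = 0.6485 W.
Step 8 — Reactive power: Q = Im(S) = 8.497 VAR.
Step 9 — Apparent power: |S| = 8.522 VA.
Step 10 — Power factor: PF = P/|S| = 0.0761 (lagging).

(a) P = 0.6485 W  (b) Q = 8.497 VAR  (c) S = 8.522 VA  (d) PF = 0.0761 (lagging)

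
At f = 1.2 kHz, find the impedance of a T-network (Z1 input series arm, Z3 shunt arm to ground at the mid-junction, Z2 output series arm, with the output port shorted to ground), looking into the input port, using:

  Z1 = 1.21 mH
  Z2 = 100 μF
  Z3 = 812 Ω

Step 1 — Angular frequency: ω = 2π·f = 2π·1200 = 7540 rad/s.
Step 2 — Component impedances:
  Z1: Z = jωL = j·7540·0.00121 = 0 + j9.123 Ω
  Z2: Z = 1/(jωC) = -j/(ω·C) = 0 - j1.326 Ω
  Z3: Z = R = 812 Ω
Step 3 — With the output port shorted to ground, the output series arm Z2 runs from the junction to ground; the shunt arm Z3 also runs from the junction to ground. They appear in parallel: Z3 || Z2 = 0.002166 - j1.326 Ω.
Step 4 — Series with input arm Z1: Z_in = Z1 + (Z3 || Z2) = 0.002166 + j7.797 Ω = 7.797∠90.0° Ω.

Z = 0.002166 + j7.797 Ω = 7.797∠90.0° Ω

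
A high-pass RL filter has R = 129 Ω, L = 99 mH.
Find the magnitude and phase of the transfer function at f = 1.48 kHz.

Step 1 — Angular frequency: ω = 2π·1480 = 9299 rad/s.
Step 2 — Transfer function: H(jω) = jωL/(R + jωL).
Step 3 — Numerator jωL = j·920.6; denominator R + jωL = 129 + j920.6.
Step 4 — H = 0.9807 + j0.1374.
Step 5 — Magnitude: |H| = 0.9903 (-0.1 dB); phase: φ = 8.0°.

|H| = 0.9903 (-0.1 dB), φ = 8.0°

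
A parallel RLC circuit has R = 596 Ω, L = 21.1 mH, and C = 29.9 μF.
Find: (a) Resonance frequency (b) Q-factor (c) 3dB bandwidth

Step 1 — Resonance: ω₀ = 1/√(LC) = 1/√(0.0211·2.99e-05) = 1259 rad/s.
Step 2 — f₀ = ω₀/(2π) = 200.4 Hz.
Step 3 — Parallel Q: Q = R/(ω₀L) = 596/(1259·0.0211) = 22.44.
Step 4 — Bandwidth: Δω = ω₀/Q = 56.12 rad/s; BW = Δω/(2π) = 8.931 Hz.

(a) f₀ = 200.4 Hz  (b) Q = 22.44  (c) BW = 8.931 Hz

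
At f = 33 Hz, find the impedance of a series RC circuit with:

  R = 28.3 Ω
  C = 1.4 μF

Step 1 — Angular frequency: ω = 2π·f = 2π·33 = 207.3 rad/s.
Step 2 — Component impedances:
  R: Z = R = 28.3 Ω
  C: Z = 1/(jωC) = -j/(ω·C) = 0 - j3445 Ω
Step 3 — Series combination: Z_total = R + C = 28.3 - j3445 Ω = 3445∠-89.5° Ω.

Z = 28.3 - j3445 Ω = 3445∠-89.5° Ω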